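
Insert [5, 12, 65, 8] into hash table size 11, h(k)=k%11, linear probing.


Insert 5: h=5 -> slot 5
Insert 12: h=1 -> slot 1
Insert 65: h=10 -> slot 10
Insert 8: h=8 -> slot 8

Table: [None, 12, None, None, None, 5, None, None, 8, None, 65]


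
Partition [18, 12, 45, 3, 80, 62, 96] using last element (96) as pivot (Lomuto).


Pivot: 96
  18 <= 96: advance i (no swap)
  12 <= 96: advance i (no swap)
  45 <= 96: advance i (no swap)
  3 <= 96: advance i (no swap)
  80 <= 96: advance i (no swap)
  62 <= 96: advance i (no swap)
Place pivot at 6: [18, 12, 45, 3, 80, 62, 96]

Partitioned: [18, 12, 45, 3, 80, 62, 96]


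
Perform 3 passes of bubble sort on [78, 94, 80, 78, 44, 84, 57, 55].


Initial: [78, 94, 80, 78, 44, 84, 57, 55]
Pass 1: [78, 80, 78, 44, 84, 57, 55, 94] (6 swaps)
Pass 2: [78, 78, 44, 80, 57, 55, 84, 94] (4 swaps)
Pass 3: [78, 44, 78, 57, 55, 80, 84, 94] (3 swaps)

After 3 passes: [78, 44, 78, 57, 55, 80, 84, 94]


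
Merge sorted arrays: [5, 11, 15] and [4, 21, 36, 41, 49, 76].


Take 4 from B
Take 5 from A
Take 11 from A
Take 15 from A

Merged: [4, 5, 11, 15, 21, 36, 41, 49, 76]


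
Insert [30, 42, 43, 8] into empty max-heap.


Insert 30: [30]
Insert 42: [42, 30]
Insert 43: [43, 30, 42]
Insert 8: [43, 30, 42, 8]

Final heap: [43, 30, 42, 8]


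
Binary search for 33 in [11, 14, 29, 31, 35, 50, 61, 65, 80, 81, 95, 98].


Step 1: lo=0, hi=11, mid=5, val=50
Step 2: lo=0, hi=4, mid=2, val=29
Step 3: lo=3, hi=4, mid=3, val=31
Step 4: lo=4, hi=4, mid=4, val=35

Not found


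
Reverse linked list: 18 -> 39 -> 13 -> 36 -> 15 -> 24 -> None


Step 1: curr=18, set curr.next=prev(None) | reversed so far: 18
Step 2: curr=39, set curr.next=prev(18) | reversed so far: 39 -> 18
Step 3: curr=13, set curr.next=prev(39) | reversed so far: 13 -> 39 -> 18
Step 4: curr=36, set curr.next=prev(13) | reversed so far: 36 -> 13 -> 39 -> 18
Step 5: curr=15, set curr.next=prev(36) | reversed so far: 15 -> 36 -> 13 -> 39 -> 18
Step 6: curr=24, set curr.next=prev(15) | reversed so far: 24 -> 15 -> 36 -> 13 -> 39 -> 18

24 -> 15 -> 36 -> 13 -> 39 -> 18 -> None


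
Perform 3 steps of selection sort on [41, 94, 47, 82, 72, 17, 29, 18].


Initial: [41, 94, 47, 82, 72, 17, 29, 18]
Step 1: min=17 at 5
  Swap: [17, 94, 47, 82, 72, 41, 29, 18]
Step 2: min=18 at 7
  Swap: [17, 18, 47, 82, 72, 41, 29, 94]
Step 3: min=29 at 6
  Swap: [17, 18, 29, 82, 72, 41, 47, 94]

After 3 steps: [17, 18, 29, 82, 72, 41, 47, 94]


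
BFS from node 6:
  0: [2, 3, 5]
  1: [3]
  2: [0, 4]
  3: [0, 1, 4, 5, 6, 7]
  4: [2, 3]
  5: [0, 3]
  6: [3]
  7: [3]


Visit 6, enqueue [3]
Visit 3, enqueue [0, 1, 4, 5, 7]
Visit 0, enqueue [2]
Visit 1, enqueue []
Visit 4, enqueue []
Visit 5, enqueue []
Visit 7, enqueue []
Visit 2, enqueue []

BFS order: [6, 3, 0, 1, 4, 5, 7, 2]


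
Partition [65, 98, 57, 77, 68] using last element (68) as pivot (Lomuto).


Pivot: 68
  65 <= 68: advance i (no swap)
  57 <= 68: swap -> [65, 57, 98, 77, 68]
Place pivot at 2: [65, 57, 68, 77, 98]

Partitioned: [65, 57, 68, 77, 98]


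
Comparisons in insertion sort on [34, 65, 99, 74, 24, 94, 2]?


Algorithm: insertion sort
Input: [34, 65, 99, 74, 24, 94, 2]
Sorted: [2, 24, 34, 65, 74, 94, 99]

16


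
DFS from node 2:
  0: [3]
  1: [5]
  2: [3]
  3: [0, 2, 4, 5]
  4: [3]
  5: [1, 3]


Visit 2, push [3]
Visit 3, push [5, 4, 0]
Visit 0, push []
Visit 4, push []
Visit 5, push [1]
Visit 1, push []

DFS order: [2, 3, 0, 4, 5, 1]


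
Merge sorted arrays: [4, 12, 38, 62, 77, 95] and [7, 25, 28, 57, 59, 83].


Take 4 from A
Take 7 from B
Take 12 from A
Take 25 from B
Take 28 from B
Take 38 from A
Take 57 from B
Take 59 from B
Take 62 from A
Take 77 from A
Take 83 from B

Merged: [4, 7, 12, 25, 28, 38, 57, 59, 62, 77, 83, 95]


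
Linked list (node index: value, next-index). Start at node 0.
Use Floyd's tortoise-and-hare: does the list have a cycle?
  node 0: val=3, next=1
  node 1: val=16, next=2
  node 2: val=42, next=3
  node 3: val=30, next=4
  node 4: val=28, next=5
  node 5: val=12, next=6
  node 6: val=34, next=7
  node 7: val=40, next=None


Floyd's tortoise (slow, +1) and hare (fast, +2):
  init: slow=0, fast=0
  step 1: slow=1, fast=2
  step 2: slow=2, fast=4
  step 3: slow=3, fast=6
  step 4: fast 6->7->None, no cycle

Cycle: no


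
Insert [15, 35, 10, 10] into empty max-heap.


Insert 15: [15]
Insert 35: [35, 15]
Insert 10: [35, 15, 10]
Insert 10: [35, 15, 10, 10]

Final heap: [35, 15, 10, 10]


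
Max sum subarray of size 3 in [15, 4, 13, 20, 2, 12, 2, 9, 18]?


[0:3]: 32
[1:4]: 37
[2:5]: 35
[3:6]: 34
[4:7]: 16
[5:8]: 23
[6:9]: 29

Max: 37 at [1:4]


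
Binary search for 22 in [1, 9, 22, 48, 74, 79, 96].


Step 1: lo=0, hi=6, mid=3, val=48
Step 2: lo=0, hi=2, mid=1, val=9
Step 3: lo=2, hi=2, mid=2, val=22

Found at index 2


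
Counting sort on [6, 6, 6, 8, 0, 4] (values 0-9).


Input: [6, 6, 6, 8, 0, 4]
Counts: [1, 0, 0, 0, 1, 0, 3, 0, 1, 0]

Sorted: [0, 4, 6, 6, 6, 8]


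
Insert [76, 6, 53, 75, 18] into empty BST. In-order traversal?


Insert 76: root
Insert 6: L from 76
Insert 53: L from 76 -> R from 6
Insert 75: L from 76 -> R from 6 -> R from 53
Insert 18: L from 76 -> R from 6 -> L from 53

In-order: [6, 18, 53, 75, 76]


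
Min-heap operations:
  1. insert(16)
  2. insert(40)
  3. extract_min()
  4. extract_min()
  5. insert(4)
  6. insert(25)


insert(16) -> [16]
insert(40) -> [16, 40]
extract_min()->16, [40]
extract_min()->40, []
insert(4) -> [4]
insert(25) -> [4, 25]

Final heap: [4, 25]


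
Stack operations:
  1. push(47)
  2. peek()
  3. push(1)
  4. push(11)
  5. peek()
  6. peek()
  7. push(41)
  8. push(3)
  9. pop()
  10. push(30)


push(47) -> [47]
peek()->47
push(1) -> [47, 1]
push(11) -> [47, 1, 11]
peek()->11
peek()->11
push(41) -> [47, 1, 11, 41]
push(3) -> [47, 1, 11, 41, 3]
pop()->3, [47, 1, 11, 41]
push(30) -> [47, 1, 11, 41, 30]

Final stack: [47, 1, 11, 41, 30]


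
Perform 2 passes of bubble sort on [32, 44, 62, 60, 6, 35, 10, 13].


Initial: [32, 44, 62, 60, 6, 35, 10, 13]
Pass 1: [32, 44, 60, 6, 35, 10, 13, 62] (5 swaps)
Pass 2: [32, 44, 6, 35, 10, 13, 60, 62] (4 swaps)

After 2 passes: [32, 44, 6, 35, 10, 13, 60, 62]


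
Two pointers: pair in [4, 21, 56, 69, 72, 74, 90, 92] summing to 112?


lo=0(4)+hi=7(92)=96
lo=1(21)+hi=7(92)=113
lo=1(21)+hi=6(90)=111
lo=2(56)+hi=6(90)=146
lo=2(56)+hi=5(74)=130
lo=2(56)+hi=4(72)=128
lo=2(56)+hi=3(69)=125

No pair found


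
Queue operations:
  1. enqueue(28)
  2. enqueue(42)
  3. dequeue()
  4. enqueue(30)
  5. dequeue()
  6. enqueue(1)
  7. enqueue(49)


enqueue(28) -> [28]
enqueue(42) -> [28, 42]
dequeue()->28, [42]
enqueue(30) -> [42, 30]
dequeue()->42, [30]
enqueue(1) -> [30, 1]
enqueue(49) -> [30, 1, 49]

Final queue: [30, 1, 49]


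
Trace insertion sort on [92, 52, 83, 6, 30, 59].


Initial: [92, 52, 83, 6, 30, 59]
Insert 52: [52, 92, 83, 6, 30, 59]
Insert 83: [52, 83, 92, 6, 30, 59]
Insert 6: [6, 52, 83, 92, 30, 59]
Insert 30: [6, 30, 52, 83, 92, 59]
Insert 59: [6, 30, 52, 59, 83, 92]

Sorted: [6, 30, 52, 59, 83, 92]


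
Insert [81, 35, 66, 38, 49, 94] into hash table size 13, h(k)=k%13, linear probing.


Insert 81: h=3 -> slot 3
Insert 35: h=9 -> slot 9
Insert 66: h=1 -> slot 1
Insert 38: h=12 -> slot 12
Insert 49: h=10 -> slot 10
Insert 94: h=3, 1 probes -> slot 4

Table: [None, 66, None, 81, 94, None, None, None, None, 35, 49, None, 38]


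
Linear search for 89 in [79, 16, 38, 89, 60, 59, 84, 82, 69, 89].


i=0: 79!=89
i=1: 16!=89
i=2: 38!=89
i=3: 89==89 found!

Found at 3, 4 comps


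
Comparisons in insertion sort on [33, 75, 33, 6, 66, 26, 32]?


Algorithm: insertion sort
Input: [33, 75, 33, 6, 66, 26, 32]
Sorted: [6, 26, 32, 33, 33, 66, 75]

18


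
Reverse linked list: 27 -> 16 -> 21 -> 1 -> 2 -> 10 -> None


Step 1: curr=27, set curr.next=prev(None) | reversed so far: 27
Step 2: curr=16, set curr.next=prev(27) | reversed so far: 16 -> 27
Step 3: curr=21, set curr.next=prev(16) | reversed so far: 21 -> 16 -> 27
Step 4: curr=1, set curr.next=prev(21) | reversed so far: 1 -> 21 -> 16 -> 27
Step 5: curr=2, set curr.next=prev(1) | reversed so far: 2 -> 1 -> 21 -> 16 -> 27
Step 6: curr=10, set curr.next=prev(2) | reversed so far: 10 -> 2 -> 1 -> 21 -> 16 -> 27

10 -> 2 -> 1 -> 21 -> 16 -> 27 -> None


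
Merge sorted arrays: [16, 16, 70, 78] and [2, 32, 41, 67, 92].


Take 2 from B
Take 16 from A
Take 16 from A
Take 32 from B
Take 41 from B
Take 67 from B
Take 70 from A
Take 78 from A

Merged: [2, 16, 16, 32, 41, 67, 70, 78, 92]


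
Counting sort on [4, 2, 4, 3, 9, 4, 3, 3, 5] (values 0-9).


Input: [4, 2, 4, 3, 9, 4, 3, 3, 5]
Counts: [0, 0, 1, 3, 3, 1, 0, 0, 0, 1]

Sorted: [2, 3, 3, 3, 4, 4, 4, 5, 9]


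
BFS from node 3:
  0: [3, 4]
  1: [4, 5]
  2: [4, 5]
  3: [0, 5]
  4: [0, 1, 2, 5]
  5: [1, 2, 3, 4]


Visit 3, enqueue [0, 5]
Visit 0, enqueue [4]
Visit 5, enqueue [1, 2]
Visit 4, enqueue []
Visit 1, enqueue []
Visit 2, enqueue []

BFS order: [3, 0, 5, 4, 1, 2]


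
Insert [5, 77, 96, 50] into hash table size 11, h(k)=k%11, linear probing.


Insert 5: h=5 -> slot 5
Insert 77: h=0 -> slot 0
Insert 96: h=8 -> slot 8
Insert 50: h=6 -> slot 6

Table: [77, None, None, None, None, 5, 50, None, 96, None, None]


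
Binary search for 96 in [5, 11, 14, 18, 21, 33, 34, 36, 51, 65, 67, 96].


Step 1: lo=0, hi=11, mid=5, val=33
Step 2: lo=6, hi=11, mid=8, val=51
Step 3: lo=9, hi=11, mid=10, val=67
Step 4: lo=11, hi=11, mid=11, val=96

Found at index 11


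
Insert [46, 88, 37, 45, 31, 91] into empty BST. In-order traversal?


Insert 46: root
Insert 88: R from 46
Insert 37: L from 46
Insert 45: L from 46 -> R from 37
Insert 31: L from 46 -> L from 37
Insert 91: R from 46 -> R from 88

In-order: [31, 37, 45, 46, 88, 91]


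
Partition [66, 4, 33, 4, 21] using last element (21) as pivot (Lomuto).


Pivot: 21
  4 <= 21: swap -> [4, 66, 33, 4, 21]
  4 <= 21: swap -> [4, 4, 33, 66, 21]
Place pivot at 2: [4, 4, 21, 66, 33]

Partitioned: [4, 4, 21, 66, 33]


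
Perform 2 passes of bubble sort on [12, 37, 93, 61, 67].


Initial: [12, 37, 93, 61, 67]
Pass 1: [12, 37, 61, 67, 93] (2 swaps)
Pass 2: [12, 37, 61, 67, 93] (0 swaps)

After 2 passes: [12, 37, 61, 67, 93]


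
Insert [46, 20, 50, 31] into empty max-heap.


Insert 46: [46]
Insert 20: [46, 20]
Insert 50: [50, 20, 46]
Insert 31: [50, 31, 46, 20]

Final heap: [50, 31, 46, 20]


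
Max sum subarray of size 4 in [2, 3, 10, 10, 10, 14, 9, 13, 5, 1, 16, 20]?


[0:4]: 25
[1:5]: 33
[2:6]: 44
[3:7]: 43
[4:8]: 46
[5:9]: 41
[6:10]: 28
[7:11]: 35
[8:12]: 42

Max: 46 at [4:8]


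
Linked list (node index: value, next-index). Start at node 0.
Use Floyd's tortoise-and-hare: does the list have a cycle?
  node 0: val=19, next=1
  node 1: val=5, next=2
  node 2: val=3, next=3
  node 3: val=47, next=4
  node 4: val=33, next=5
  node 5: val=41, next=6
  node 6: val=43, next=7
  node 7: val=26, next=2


Floyd's tortoise (slow, +1) and hare (fast, +2):
  init: slow=0, fast=0
  step 1: slow=1, fast=2
  step 2: slow=2, fast=4
  step 3: slow=3, fast=6
  step 4: slow=4, fast=2
  step 5: slow=5, fast=4
  step 6: slow=6, fast=6
  slow == fast at node 6: cycle detected

Cycle: yes


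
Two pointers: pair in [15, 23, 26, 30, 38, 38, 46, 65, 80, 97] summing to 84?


lo=0(15)+hi=9(97)=112
lo=0(15)+hi=8(80)=95
lo=0(15)+hi=7(65)=80
lo=1(23)+hi=7(65)=88
lo=1(23)+hi=6(46)=69
lo=2(26)+hi=6(46)=72
lo=3(30)+hi=6(46)=76
lo=4(38)+hi=6(46)=84

Yes: 38+46=84


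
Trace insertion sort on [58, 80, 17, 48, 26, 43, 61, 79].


Initial: [58, 80, 17, 48, 26, 43, 61, 79]
Insert 80: [58, 80, 17, 48, 26, 43, 61, 79]
Insert 17: [17, 58, 80, 48, 26, 43, 61, 79]
Insert 48: [17, 48, 58, 80, 26, 43, 61, 79]
Insert 26: [17, 26, 48, 58, 80, 43, 61, 79]
Insert 43: [17, 26, 43, 48, 58, 80, 61, 79]
Insert 61: [17, 26, 43, 48, 58, 61, 80, 79]
Insert 79: [17, 26, 43, 48, 58, 61, 79, 80]

Sorted: [17, 26, 43, 48, 58, 61, 79, 80]


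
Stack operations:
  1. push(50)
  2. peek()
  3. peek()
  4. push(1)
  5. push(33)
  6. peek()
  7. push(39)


push(50) -> [50]
peek()->50
peek()->50
push(1) -> [50, 1]
push(33) -> [50, 1, 33]
peek()->33
push(39) -> [50, 1, 33, 39]

Final stack: [50, 1, 33, 39]


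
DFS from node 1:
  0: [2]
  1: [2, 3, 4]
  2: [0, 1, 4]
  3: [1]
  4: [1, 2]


Visit 1, push [4, 3, 2]
Visit 2, push [4, 0]
Visit 0, push []
Visit 4, push []
Visit 3, push []

DFS order: [1, 2, 0, 4, 3]


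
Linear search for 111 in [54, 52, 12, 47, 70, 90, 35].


i=0: 54!=111
i=1: 52!=111
i=2: 12!=111
i=3: 47!=111
i=4: 70!=111
i=5: 90!=111
i=6: 35!=111

Not found, 7 comps


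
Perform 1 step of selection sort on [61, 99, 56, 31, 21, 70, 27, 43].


Initial: [61, 99, 56, 31, 21, 70, 27, 43]
Step 1: min=21 at 4
  Swap: [21, 99, 56, 31, 61, 70, 27, 43]

After 1 step: [21, 99, 56, 31, 61, 70, 27, 43]


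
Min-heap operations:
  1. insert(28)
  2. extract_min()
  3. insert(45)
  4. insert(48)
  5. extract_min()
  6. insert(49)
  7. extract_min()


insert(28) -> [28]
extract_min()->28, []
insert(45) -> [45]
insert(48) -> [45, 48]
extract_min()->45, [48]
insert(49) -> [48, 49]
extract_min()->48, [49]

Final heap: [49]


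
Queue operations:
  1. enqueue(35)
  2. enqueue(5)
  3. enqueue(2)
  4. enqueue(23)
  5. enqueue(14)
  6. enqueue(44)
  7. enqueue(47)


enqueue(35) -> [35]
enqueue(5) -> [35, 5]
enqueue(2) -> [35, 5, 2]
enqueue(23) -> [35, 5, 2, 23]
enqueue(14) -> [35, 5, 2, 23, 14]
enqueue(44) -> [35, 5, 2, 23, 14, 44]
enqueue(47) -> [35, 5, 2, 23, 14, 44, 47]

Final queue: [35, 5, 2, 23, 14, 44, 47]


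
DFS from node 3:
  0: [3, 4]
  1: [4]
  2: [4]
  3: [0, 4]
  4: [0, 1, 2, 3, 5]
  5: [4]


Visit 3, push [4, 0]
Visit 0, push [4]
Visit 4, push [5, 2, 1]
Visit 1, push []
Visit 2, push []
Visit 5, push []

DFS order: [3, 0, 4, 1, 2, 5]


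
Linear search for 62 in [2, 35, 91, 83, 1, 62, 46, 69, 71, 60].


i=0: 2!=62
i=1: 35!=62
i=2: 91!=62
i=3: 83!=62
i=4: 1!=62
i=5: 62==62 found!

Found at 5, 6 comps


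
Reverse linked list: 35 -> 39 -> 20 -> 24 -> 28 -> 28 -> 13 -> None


Step 1: curr=35, set curr.next=prev(None) | reversed so far: 35
Step 2: curr=39, set curr.next=prev(35) | reversed so far: 39 -> 35
Step 3: curr=20, set curr.next=prev(39) | reversed so far: 20 -> 39 -> 35
Step 4: curr=24, set curr.next=prev(20) | reversed so far: 24 -> 20 -> 39 -> 35
Step 5: curr=28, set curr.next=prev(24) | reversed so far: 28 -> 24 -> 20 -> 39 -> 35
Step 6: curr=28, set curr.next=prev(28) | reversed so far: 28 -> 28 -> 24 -> 20 -> 39 -> 35
Step 7: curr=13, set curr.next=prev(28) | reversed so far: 13 -> 28 -> 28 -> 24 -> 20 -> 39 -> 35

13 -> 28 -> 28 -> 24 -> 20 -> 39 -> 35 -> None


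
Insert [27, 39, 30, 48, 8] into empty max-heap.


Insert 27: [27]
Insert 39: [39, 27]
Insert 30: [39, 27, 30]
Insert 48: [48, 39, 30, 27]
Insert 8: [48, 39, 30, 27, 8]

Final heap: [48, 39, 30, 27, 8]


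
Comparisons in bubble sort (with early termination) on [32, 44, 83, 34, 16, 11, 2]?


Algorithm: bubble sort (with early termination)
Input: [32, 44, 83, 34, 16, 11, 2]
Sorted: [2, 11, 16, 32, 34, 44, 83]

21


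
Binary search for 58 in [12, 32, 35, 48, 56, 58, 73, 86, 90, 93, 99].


Step 1: lo=0, hi=10, mid=5, val=58

Found at index 5


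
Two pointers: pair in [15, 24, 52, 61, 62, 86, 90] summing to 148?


lo=0(15)+hi=6(90)=105
lo=1(24)+hi=6(90)=114
lo=2(52)+hi=6(90)=142
lo=3(61)+hi=6(90)=151
lo=3(61)+hi=5(86)=147
lo=4(62)+hi=5(86)=148

Yes: 62+86=148


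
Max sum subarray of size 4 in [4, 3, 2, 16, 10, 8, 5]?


[0:4]: 25
[1:5]: 31
[2:6]: 36
[3:7]: 39

Max: 39 at [3:7]


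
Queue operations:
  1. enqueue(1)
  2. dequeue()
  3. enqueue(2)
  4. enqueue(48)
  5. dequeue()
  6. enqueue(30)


enqueue(1) -> [1]
dequeue()->1, []
enqueue(2) -> [2]
enqueue(48) -> [2, 48]
dequeue()->2, [48]
enqueue(30) -> [48, 30]

Final queue: [48, 30]


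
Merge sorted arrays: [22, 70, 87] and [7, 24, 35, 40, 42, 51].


Take 7 from B
Take 22 from A
Take 24 from B
Take 35 from B
Take 40 from B
Take 42 from B
Take 51 from B

Merged: [7, 22, 24, 35, 40, 42, 51, 70, 87]


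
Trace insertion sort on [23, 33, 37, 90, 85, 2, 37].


Initial: [23, 33, 37, 90, 85, 2, 37]
Insert 33: [23, 33, 37, 90, 85, 2, 37]
Insert 37: [23, 33, 37, 90, 85, 2, 37]
Insert 90: [23, 33, 37, 90, 85, 2, 37]
Insert 85: [23, 33, 37, 85, 90, 2, 37]
Insert 2: [2, 23, 33, 37, 85, 90, 37]
Insert 37: [2, 23, 33, 37, 37, 85, 90]

Sorted: [2, 23, 33, 37, 37, 85, 90]


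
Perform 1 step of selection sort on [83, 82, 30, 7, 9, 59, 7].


Initial: [83, 82, 30, 7, 9, 59, 7]
Step 1: min=7 at 3
  Swap: [7, 82, 30, 83, 9, 59, 7]

After 1 step: [7, 82, 30, 83, 9, 59, 7]


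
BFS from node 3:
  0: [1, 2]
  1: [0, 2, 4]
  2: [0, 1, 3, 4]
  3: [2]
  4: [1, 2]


Visit 3, enqueue [2]
Visit 2, enqueue [0, 1, 4]
Visit 0, enqueue []
Visit 1, enqueue []
Visit 4, enqueue []

BFS order: [3, 2, 0, 1, 4]


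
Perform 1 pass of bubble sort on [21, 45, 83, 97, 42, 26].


Initial: [21, 45, 83, 97, 42, 26]
Pass 1: [21, 45, 83, 42, 26, 97] (2 swaps)

After 1 pass: [21, 45, 83, 42, 26, 97]


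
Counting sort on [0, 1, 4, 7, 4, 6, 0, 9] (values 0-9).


Input: [0, 1, 4, 7, 4, 6, 0, 9]
Counts: [2, 1, 0, 0, 2, 0, 1, 1, 0, 1]

Sorted: [0, 0, 1, 4, 4, 6, 7, 9]


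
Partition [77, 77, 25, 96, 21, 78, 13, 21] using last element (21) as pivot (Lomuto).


Pivot: 21
  21 <= 21: swap -> [21, 77, 25, 96, 77, 78, 13, 21]
  13 <= 21: swap -> [21, 13, 25, 96, 77, 78, 77, 21]
Place pivot at 2: [21, 13, 21, 96, 77, 78, 77, 25]

Partitioned: [21, 13, 21, 96, 77, 78, 77, 25]


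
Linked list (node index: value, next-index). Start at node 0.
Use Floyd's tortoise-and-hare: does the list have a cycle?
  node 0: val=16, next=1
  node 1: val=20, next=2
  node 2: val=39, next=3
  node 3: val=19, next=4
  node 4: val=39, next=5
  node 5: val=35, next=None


Floyd's tortoise (slow, +1) and hare (fast, +2):
  init: slow=0, fast=0
  step 1: slow=1, fast=2
  step 2: slow=2, fast=4
  step 3: fast 4->5->None, no cycle

Cycle: no


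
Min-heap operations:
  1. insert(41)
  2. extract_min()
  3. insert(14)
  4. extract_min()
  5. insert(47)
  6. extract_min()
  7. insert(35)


insert(41) -> [41]
extract_min()->41, []
insert(14) -> [14]
extract_min()->14, []
insert(47) -> [47]
extract_min()->47, []
insert(35) -> [35]

Final heap: [35]


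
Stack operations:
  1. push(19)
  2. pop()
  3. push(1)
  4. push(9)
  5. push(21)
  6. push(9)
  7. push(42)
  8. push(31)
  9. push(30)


push(19) -> [19]
pop()->19, []
push(1) -> [1]
push(9) -> [1, 9]
push(21) -> [1, 9, 21]
push(9) -> [1, 9, 21, 9]
push(42) -> [1, 9, 21, 9, 42]
push(31) -> [1, 9, 21, 9, 42, 31]
push(30) -> [1, 9, 21, 9, 42, 31, 30]

Final stack: [1, 9, 21, 9, 42, 31, 30]


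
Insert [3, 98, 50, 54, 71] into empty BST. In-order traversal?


Insert 3: root
Insert 98: R from 3
Insert 50: R from 3 -> L from 98
Insert 54: R from 3 -> L from 98 -> R from 50
Insert 71: R from 3 -> L from 98 -> R from 50 -> R from 54

In-order: [3, 50, 54, 71, 98]


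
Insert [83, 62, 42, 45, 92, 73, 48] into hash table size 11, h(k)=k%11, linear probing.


Insert 83: h=6 -> slot 6
Insert 62: h=7 -> slot 7
Insert 42: h=9 -> slot 9
Insert 45: h=1 -> slot 1
Insert 92: h=4 -> slot 4
Insert 73: h=7, 1 probes -> slot 8
Insert 48: h=4, 1 probes -> slot 5

Table: [None, 45, None, None, 92, 48, 83, 62, 73, 42, None]


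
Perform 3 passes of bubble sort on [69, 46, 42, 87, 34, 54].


Initial: [69, 46, 42, 87, 34, 54]
Pass 1: [46, 42, 69, 34, 54, 87] (4 swaps)
Pass 2: [42, 46, 34, 54, 69, 87] (3 swaps)
Pass 3: [42, 34, 46, 54, 69, 87] (1 swaps)

After 3 passes: [42, 34, 46, 54, 69, 87]


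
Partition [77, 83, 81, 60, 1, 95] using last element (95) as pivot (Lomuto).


Pivot: 95
  77 <= 95: advance i (no swap)
  83 <= 95: advance i (no swap)
  81 <= 95: advance i (no swap)
  60 <= 95: advance i (no swap)
  1 <= 95: advance i (no swap)
Place pivot at 5: [77, 83, 81, 60, 1, 95]

Partitioned: [77, 83, 81, 60, 1, 95]


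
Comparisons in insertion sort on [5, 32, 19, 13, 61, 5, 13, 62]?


Algorithm: insertion sort
Input: [5, 32, 19, 13, 61, 5, 13, 62]
Sorted: [5, 5, 13, 13, 19, 32, 61, 62]

17


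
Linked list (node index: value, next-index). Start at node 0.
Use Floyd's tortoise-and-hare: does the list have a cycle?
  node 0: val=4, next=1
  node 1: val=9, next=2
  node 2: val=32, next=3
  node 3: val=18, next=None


Floyd's tortoise (slow, +1) and hare (fast, +2):
  init: slow=0, fast=0
  step 1: slow=1, fast=2
  step 2: fast 2->3->None, no cycle

Cycle: no


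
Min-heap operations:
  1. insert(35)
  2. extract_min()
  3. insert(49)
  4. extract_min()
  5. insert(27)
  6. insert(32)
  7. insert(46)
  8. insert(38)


insert(35) -> [35]
extract_min()->35, []
insert(49) -> [49]
extract_min()->49, []
insert(27) -> [27]
insert(32) -> [27, 32]
insert(46) -> [27, 32, 46]
insert(38) -> [27, 32, 46, 38]

Final heap: [27, 32, 46, 38]


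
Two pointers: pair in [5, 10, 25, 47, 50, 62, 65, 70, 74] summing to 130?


lo=0(5)+hi=8(74)=79
lo=1(10)+hi=8(74)=84
lo=2(25)+hi=8(74)=99
lo=3(47)+hi=8(74)=121
lo=4(50)+hi=8(74)=124
lo=5(62)+hi=8(74)=136
lo=5(62)+hi=7(70)=132
lo=5(62)+hi=6(65)=127

No pair found


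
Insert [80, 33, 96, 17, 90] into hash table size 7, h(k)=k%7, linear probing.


Insert 80: h=3 -> slot 3
Insert 33: h=5 -> slot 5
Insert 96: h=5, 1 probes -> slot 6
Insert 17: h=3, 1 probes -> slot 4
Insert 90: h=6, 1 probes -> slot 0

Table: [90, None, None, 80, 17, 33, 96]


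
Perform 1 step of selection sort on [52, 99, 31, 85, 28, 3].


Initial: [52, 99, 31, 85, 28, 3]
Step 1: min=3 at 5
  Swap: [3, 99, 31, 85, 28, 52]

After 1 step: [3, 99, 31, 85, 28, 52]


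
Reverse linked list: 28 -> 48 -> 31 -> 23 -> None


Step 1: curr=28, set curr.next=prev(None) | reversed so far: 28
Step 2: curr=48, set curr.next=prev(28) | reversed so far: 48 -> 28
Step 3: curr=31, set curr.next=prev(48) | reversed so far: 31 -> 48 -> 28
Step 4: curr=23, set curr.next=prev(31) | reversed so far: 23 -> 31 -> 48 -> 28

23 -> 31 -> 48 -> 28 -> None


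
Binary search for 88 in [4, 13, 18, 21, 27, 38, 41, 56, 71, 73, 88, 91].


Step 1: lo=0, hi=11, mid=5, val=38
Step 2: lo=6, hi=11, mid=8, val=71
Step 3: lo=9, hi=11, mid=10, val=88

Found at index 10


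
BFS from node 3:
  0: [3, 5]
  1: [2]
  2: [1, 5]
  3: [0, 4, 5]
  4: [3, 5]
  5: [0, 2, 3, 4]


Visit 3, enqueue [0, 4, 5]
Visit 0, enqueue []
Visit 4, enqueue []
Visit 5, enqueue [2]
Visit 2, enqueue [1]
Visit 1, enqueue []

BFS order: [3, 0, 4, 5, 2, 1]


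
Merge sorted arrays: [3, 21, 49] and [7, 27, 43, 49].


Take 3 from A
Take 7 from B
Take 21 from A
Take 27 from B
Take 43 from B
Take 49 from A

Merged: [3, 7, 21, 27, 43, 49, 49]


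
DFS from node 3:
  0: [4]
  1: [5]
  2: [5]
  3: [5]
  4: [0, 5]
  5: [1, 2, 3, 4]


Visit 3, push [5]
Visit 5, push [4, 2, 1]
Visit 1, push []
Visit 2, push []
Visit 4, push [0]
Visit 0, push []

DFS order: [3, 5, 1, 2, 4, 0]


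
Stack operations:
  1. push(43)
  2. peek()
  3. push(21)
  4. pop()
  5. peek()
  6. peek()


push(43) -> [43]
peek()->43
push(21) -> [43, 21]
pop()->21, [43]
peek()->43
peek()->43

Final stack: [43]


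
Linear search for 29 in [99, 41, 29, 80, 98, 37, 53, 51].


i=0: 99!=29
i=1: 41!=29
i=2: 29==29 found!

Found at 2, 3 comps


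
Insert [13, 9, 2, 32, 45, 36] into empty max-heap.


Insert 13: [13]
Insert 9: [13, 9]
Insert 2: [13, 9, 2]
Insert 32: [32, 13, 2, 9]
Insert 45: [45, 32, 2, 9, 13]
Insert 36: [45, 32, 36, 9, 13, 2]

Final heap: [45, 32, 36, 9, 13, 2]


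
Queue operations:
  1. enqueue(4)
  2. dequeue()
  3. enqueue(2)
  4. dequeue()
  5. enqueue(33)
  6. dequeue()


enqueue(4) -> [4]
dequeue()->4, []
enqueue(2) -> [2]
dequeue()->2, []
enqueue(33) -> [33]
dequeue()->33, []

Final queue: []


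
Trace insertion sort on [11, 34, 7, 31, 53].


Initial: [11, 34, 7, 31, 53]
Insert 34: [11, 34, 7, 31, 53]
Insert 7: [7, 11, 34, 31, 53]
Insert 31: [7, 11, 31, 34, 53]
Insert 53: [7, 11, 31, 34, 53]

Sorted: [7, 11, 31, 34, 53]


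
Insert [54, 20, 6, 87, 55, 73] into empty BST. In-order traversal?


Insert 54: root
Insert 20: L from 54
Insert 6: L from 54 -> L from 20
Insert 87: R from 54
Insert 55: R from 54 -> L from 87
Insert 73: R from 54 -> L from 87 -> R from 55

In-order: [6, 20, 54, 55, 73, 87]


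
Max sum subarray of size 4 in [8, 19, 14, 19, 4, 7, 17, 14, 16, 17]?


[0:4]: 60
[1:5]: 56
[2:6]: 44
[3:7]: 47
[4:8]: 42
[5:9]: 54
[6:10]: 64

Max: 64 at [6:10]


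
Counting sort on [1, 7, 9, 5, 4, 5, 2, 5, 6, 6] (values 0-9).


Input: [1, 7, 9, 5, 4, 5, 2, 5, 6, 6]
Counts: [0, 1, 1, 0, 1, 3, 2, 1, 0, 1]

Sorted: [1, 2, 4, 5, 5, 5, 6, 6, 7, 9]


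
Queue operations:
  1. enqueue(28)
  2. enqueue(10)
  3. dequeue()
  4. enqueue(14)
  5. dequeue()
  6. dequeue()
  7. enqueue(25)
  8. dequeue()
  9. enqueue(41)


enqueue(28) -> [28]
enqueue(10) -> [28, 10]
dequeue()->28, [10]
enqueue(14) -> [10, 14]
dequeue()->10, [14]
dequeue()->14, []
enqueue(25) -> [25]
dequeue()->25, []
enqueue(41) -> [41]

Final queue: [41]


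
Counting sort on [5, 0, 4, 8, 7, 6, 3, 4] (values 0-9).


Input: [5, 0, 4, 8, 7, 6, 3, 4]
Counts: [1, 0, 0, 1, 2, 1, 1, 1, 1, 0]

Sorted: [0, 3, 4, 4, 5, 6, 7, 8]


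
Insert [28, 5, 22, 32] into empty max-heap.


Insert 28: [28]
Insert 5: [28, 5]
Insert 22: [28, 5, 22]
Insert 32: [32, 28, 22, 5]

Final heap: [32, 28, 22, 5]


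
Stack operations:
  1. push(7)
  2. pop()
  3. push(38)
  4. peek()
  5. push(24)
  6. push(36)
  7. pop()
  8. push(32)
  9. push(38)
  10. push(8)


push(7) -> [7]
pop()->7, []
push(38) -> [38]
peek()->38
push(24) -> [38, 24]
push(36) -> [38, 24, 36]
pop()->36, [38, 24]
push(32) -> [38, 24, 32]
push(38) -> [38, 24, 32, 38]
push(8) -> [38, 24, 32, 38, 8]

Final stack: [38, 24, 32, 38, 8]


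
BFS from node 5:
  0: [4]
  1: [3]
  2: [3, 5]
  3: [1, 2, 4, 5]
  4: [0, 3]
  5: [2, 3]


Visit 5, enqueue [2, 3]
Visit 2, enqueue []
Visit 3, enqueue [1, 4]
Visit 1, enqueue []
Visit 4, enqueue [0]
Visit 0, enqueue []

BFS order: [5, 2, 3, 1, 4, 0]


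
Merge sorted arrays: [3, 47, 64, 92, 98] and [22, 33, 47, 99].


Take 3 from A
Take 22 from B
Take 33 from B
Take 47 from A
Take 47 from B
Take 64 from A
Take 92 from A
Take 98 from A

Merged: [3, 22, 33, 47, 47, 64, 92, 98, 99]


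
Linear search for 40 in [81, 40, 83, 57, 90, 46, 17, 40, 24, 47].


i=0: 81!=40
i=1: 40==40 found!

Found at 1, 2 comps


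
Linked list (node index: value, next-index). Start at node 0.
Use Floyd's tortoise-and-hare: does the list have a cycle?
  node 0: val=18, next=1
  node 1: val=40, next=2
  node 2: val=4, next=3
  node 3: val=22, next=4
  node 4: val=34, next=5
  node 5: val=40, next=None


Floyd's tortoise (slow, +1) and hare (fast, +2):
  init: slow=0, fast=0
  step 1: slow=1, fast=2
  step 2: slow=2, fast=4
  step 3: fast 4->5->None, no cycle

Cycle: no


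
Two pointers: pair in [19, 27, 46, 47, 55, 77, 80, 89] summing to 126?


lo=0(19)+hi=7(89)=108
lo=1(27)+hi=7(89)=116
lo=2(46)+hi=7(89)=135
lo=2(46)+hi=6(80)=126

Yes: 46+80=126


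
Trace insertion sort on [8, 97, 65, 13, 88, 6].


Initial: [8, 97, 65, 13, 88, 6]
Insert 97: [8, 97, 65, 13, 88, 6]
Insert 65: [8, 65, 97, 13, 88, 6]
Insert 13: [8, 13, 65, 97, 88, 6]
Insert 88: [8, 13, 65, 88, 97, 6]
Insert 6: [6, 8, 13, 65, 88, 97]

Sorted: [6, 8, 13, 65, 88, 97]


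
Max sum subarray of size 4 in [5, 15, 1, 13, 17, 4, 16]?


[0:4]: 34
[1:5]: 46
[2:6]: 35
[3:7]: 50

Max: 50 at [3:7]


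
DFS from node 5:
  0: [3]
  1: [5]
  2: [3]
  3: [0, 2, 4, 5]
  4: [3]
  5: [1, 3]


Visit 5, push [3, 1]
Visit 1, push []
Visit 3, push [4, 2, 0]
Visit 0, push []
Visit 2, push []
Visit 4, push []

DFS order: [5, 1, 3, 0, 2, 4]


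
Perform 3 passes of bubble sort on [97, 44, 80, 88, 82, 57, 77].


Initial: [97, 44, 80, 88, 82, 57, 77]
Pass 1: [44, 80, 88, 82, 57, 77, 97] (6 swaps)
Pass 2: [44, 80, 82, 57, 77, 88, 97] (3 swaps)
Pass 3: [44, 80, 57, 77, 82, 88, 97] (2 swaps)

After 3 passes: [44, 80, 57, 77, 82, 88, 97]


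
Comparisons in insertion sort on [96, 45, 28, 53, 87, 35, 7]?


Algorithm: insertion sort
Input: [96, 45, 28, 53, 87, 35, 7]
Sorted: [7, 28, 35, 45, 53, 87, 96]

18


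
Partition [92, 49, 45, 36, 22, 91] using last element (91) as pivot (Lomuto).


Pivot: 91
  49 <= 91: swap -> [49, 92, 45, 36, 22, 91]
  45 <= 91: swap -> [49, 45, 92, 36, 22, 91]
  36 <= 91: swap -> [49, 45, 36, 92, 22, 91]
  22 <= 91: swap -> [49, 45, 36, 22, 92, 91]
Place pivot at 4: [49, 45, 36, 22, 91, 92]

Partitioned: [49, 45, 36, 22, 91, 92]


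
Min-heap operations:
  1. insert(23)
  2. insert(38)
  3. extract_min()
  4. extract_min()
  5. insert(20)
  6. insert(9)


insert(23) -> [23]
insert(38) -> [23, 38]
extract_min()->23, [38]
extract_min()->38, []
insert(20) -> [20]
insert(9) -> [9, 20]

Final heap: [9, 20]


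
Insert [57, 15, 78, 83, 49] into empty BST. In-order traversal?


Insert 57: root
Insert 15: L from 57
Insert 78: R from 57
Insert 83: R from 57 -> R from 78
Insert 49: L from 57 -> R from 15

In-order: [15, 49, 57, 78, 83]


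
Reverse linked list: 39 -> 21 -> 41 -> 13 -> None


Step 1: curr=39, set curr.next=prev(None) | reversed so far: 39
Step 2: curr=21, set curr.next=prev(39) | reversed so far: 21 -> 39
Step 3: curr=41, set curr.next=prev(21) | reversed so far: 41 -> 21 -> 39
Step 4: curr=13, set curr.next=prev(41) | reversed so far: 13 -> 41 -> 21 -> 39

13 -> 41 -> 21 -> 39 -> None


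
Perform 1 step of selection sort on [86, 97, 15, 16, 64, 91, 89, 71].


Initial: [86, 97, 15, 16, 64, 91, 89, 71]
Step 1: min=15 at 2
  Swap: [15, 97, 86, 16, 64, 91, 89, 71]

After 1 step: [15, 97, 86, 16, 64, 91, 89, 71]


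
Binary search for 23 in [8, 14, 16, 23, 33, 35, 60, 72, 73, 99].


Step 1: lo=0, hi=9, mid=4, val=33
Step 2: lo=0, hi=3, mid=1, val=14
Step 3: lo=2, hi=3, mid=2, val=16
Step 4: lo=3, hi=3, mid=3, val=23

Found at index 3


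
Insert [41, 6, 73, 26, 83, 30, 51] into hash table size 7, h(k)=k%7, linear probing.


Insert 41: h=6 -> slot 6
Insert 6: h=6, 1 probes -> slot 0
Insert 73: h=3 -> slot 3
Insert 26: h=5 -> slot 5
Insert 83: h=6, 2 probes -> slot 1
Insert 30: h=2 -> slot 2
Insert 51: h=2, 2 probes -> slot 4

Table: [6, 83, 30, 73, 51, 26, 41]


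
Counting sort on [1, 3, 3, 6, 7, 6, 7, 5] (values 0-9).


Input: [1, 3, 3, 6, 7, 6, 7, 5]
Counts: [0, 1, 0, 2, 0, 1, 2, 2, 0, 0]

Sorted: [1, 3, 3, 5, 6, 6, 7, 7]


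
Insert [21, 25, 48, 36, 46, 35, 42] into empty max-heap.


Insert 21: [21]
Insert 25: [25, 21]
Insert 48: [48, 21, 25]
Insert 36: [48, 36, 25, 21]
Insert 46: [48, 46, 25, 21, 36]
Insert 35: [48, 46, 35, 21, 36, 25]
Insert 42: [48, 46, 42, 21, 36, 25, 35]

Final heap: [48, 46, 42, 21, 36, 25, 35]


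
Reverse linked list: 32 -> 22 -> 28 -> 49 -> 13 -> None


Step 1: curr=32, set curr.next=prev(None) | reversed so far: 32
Step 2: curr=22, set curr.next=prev(32) | reversed so far: 22 -> 32
Step 3: curr=28, set curr.next=prev(22) | reversed so far: 28 -> 22 -> 32
Step 4: curr=49, set curr.next=prev(28) | reversed so far: 49 -> 28 -> 22 -> 32
Step 5: curr=13, set curr.next=prev(49) | reversed so far: 13 -> 49 -> 28 -> 22 -> 32

13 -> 49 -> 28 -> 22 -> 32 -> None


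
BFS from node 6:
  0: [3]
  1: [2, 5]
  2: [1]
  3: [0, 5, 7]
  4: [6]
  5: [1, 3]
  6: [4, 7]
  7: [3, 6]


Visit 6, enqueue [4, 7]
Visit 4, enqueue []
Visit 7, enqueue [3]
Visit 3, enqueue [0, 5]
Visit 0, enqueue []
Visit 5, enqueue [1]
Visit 1, enqueue [2]
Visit 2, enqueue []

BFS order: [6, 4, 7, 3, 0, 5, 1, 2]


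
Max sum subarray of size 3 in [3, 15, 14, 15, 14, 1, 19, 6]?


[0:3]: 32
[1:4]: 44
[2:5]: 43
[3:6]: 30
[4:7]: 34
[5:8]: 26

Max: 44 at [1:4]


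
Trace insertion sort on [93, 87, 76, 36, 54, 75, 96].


Initial: [93, 87, 76, 36, 54, 75, 96]
Insert 87: [87, 93, 76, 36, 54, 75, 96]
Insert 76: [76, 87, 93, 36, 54, 75, 96]
Insert 36: [36, 76, 87, 93, 54, 75, 96]
Insert 54: [36, 54, 76, 87, 93, 75, 96]
Insert 75: [36, 54, 75, 76, 87, 93, 96]
Insert 96: [36, 54, 75, 76, 87, 93, 96]

Sorted: [36, 54, 75, 76, 87, 93, 96]


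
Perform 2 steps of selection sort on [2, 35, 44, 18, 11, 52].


Initial: [2, 35, 44, 18, 11, 52]
Step 1: min=2 at 0
  Swap: [2, 35, 44, 18, 11, 52]
Step 2: min=11 at 4
  Swap: [2, 11, 44, 18, 35, 52]

After 2 steps: [2, 11, 44, 18, 35, 52]


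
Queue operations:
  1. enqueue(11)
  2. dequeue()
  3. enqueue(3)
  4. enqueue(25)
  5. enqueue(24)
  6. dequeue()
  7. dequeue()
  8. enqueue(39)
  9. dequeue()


enqueue(11) -> [11]
dequeue()->11, []
enqueue(3) -> [3]
enqueue(25) -> [3, 25]
enqueue(24) -> [3, 25, 24]
dequeue()->3, [25, 24]
dequeue()->25, [24]
enqueue(39) -> [24, 39]
dequeue()->24, [39]

Final queue: [39]


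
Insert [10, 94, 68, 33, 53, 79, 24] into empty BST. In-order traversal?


Insert 10: root
Insert 94: R from 10
Insert 68: R from 10 -> L from 94
Insert 33: R from 10 -> L from 94 -> L from 68
Insert 53: R from 10 -> L from 94 -> L from 68 -> R from 33
Insert 79: R from 10 -> L from 94 -> R from 68
Insert 24: R from 10 -> L from 94 -> L from 68 -> L from 33

In-order: [10, 24, 33, 53, 68, 79, 94]


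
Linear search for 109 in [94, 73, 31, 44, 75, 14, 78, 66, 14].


i=0: 94!=109
i=1: 73!=109
i=2: 31!=109
i=3: 44!=109
i=4: 75!=109
i=5: 14!=109
i=6: 78!=109
i=7: 66!=109
i=8: 14!=109

Not found, 9 comps


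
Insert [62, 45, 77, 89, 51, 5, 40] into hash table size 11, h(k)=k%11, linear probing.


Insert 62: h=7 -> slot 7
Insert 45: h=1 -> slot 1
Insert 77: h=0 -> slot 0
Insert 89: h=1, 1 probes -> slot 2
Insert 51: h=7, 1 probes -> slot 8
Insert 5: h=5 -> slot 5
Insert 40: h=7, 2 probes -> slot 9

Table: [77, 45, 89, None, None, 5, None, 62, 51, 40, None]


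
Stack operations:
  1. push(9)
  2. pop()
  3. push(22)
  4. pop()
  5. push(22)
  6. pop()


push(9) -> [9]
pop()->9, []
push(22) -> [22]
pop()->22, []
push(22) -> [22]
pop()->22, []

Final stack: []


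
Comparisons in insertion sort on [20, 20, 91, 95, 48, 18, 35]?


Algorithm: insertion sort
Input: [20, 20, 91, 95, 48, 18, 35]
Sorted: [18, 20, 20, 35, 48, 91, 95]

15


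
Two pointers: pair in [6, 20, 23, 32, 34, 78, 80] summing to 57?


lo=0(6)+hi=6(80)=86
lo=0(6)+hi=5(78)=84
lo=0(6)+hi=4(34)=40
lo=1(20)+hi=4(34)=54
lo=2(23)+hi=4(34)=57

Yes: 23+34=57


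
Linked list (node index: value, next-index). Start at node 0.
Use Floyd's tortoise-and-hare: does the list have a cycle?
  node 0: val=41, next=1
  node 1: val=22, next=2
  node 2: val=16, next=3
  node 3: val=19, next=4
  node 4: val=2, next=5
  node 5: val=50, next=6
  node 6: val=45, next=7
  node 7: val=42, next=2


Floyd's tortoise (slow, +1) and hare (fast, +2):
  init: slow=0, fast=0
  step 1: slow=1, fast=2
  step 2: slow=2, fast=4
  step 3: slow=3, fast=6
  step 4: slow=4, fast=2
  step 5: slow=5, fast=4
  step 6: slow=6, fast=6
  slow == fast at node 6: cycle detected

Cycle: yes


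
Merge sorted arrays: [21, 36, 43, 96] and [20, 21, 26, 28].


Take 20 from B
Take 21 from A
Take 21 from B
Take 26 from B
Take 28 from B

Merged: [20, 21, 21, 26, 28, 36, 43, 96]


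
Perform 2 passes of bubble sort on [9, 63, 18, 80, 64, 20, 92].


Initial: [9, 63, 18, 80, 64, 20, 92]
Pass 1: [9, 18, 63, 64, 20, 80, 92] (3 swaps)
Pass 2: [9, 18, 63, 20, 64, 80, 92] (1 swaps)

After 2 passes: [9, 18, 63, 20, 64, 80, 92]


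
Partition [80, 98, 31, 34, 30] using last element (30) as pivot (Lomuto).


Pivot: 30
Place pivot at 0: [30, 98, 31, 34, 80]

Partitioned: [30, 98, 31, 34, 80]


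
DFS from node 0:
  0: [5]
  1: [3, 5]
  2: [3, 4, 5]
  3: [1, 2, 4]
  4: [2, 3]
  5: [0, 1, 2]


Visit 0, push [5]
Visit 5, push [2, 1]
Visit 1, push [3]
Visit 3, push [4, 2]
Visit 2, push [4]
Visit 4, push []

DFS order: [0, 5, 1, 3, 2, 4]


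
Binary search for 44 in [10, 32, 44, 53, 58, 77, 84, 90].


Step 1: lo=0, hi=7, mid=3, val=53
Step 2: lo=0, hi=2, mid=1, val=32
Step 3: lo=2, hi=2, mid=2, val=44

Found at index 2


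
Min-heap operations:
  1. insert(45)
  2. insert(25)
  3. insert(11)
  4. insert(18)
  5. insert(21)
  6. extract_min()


insert(45) -> [45]
insert(25) -> [25, 45]
insert(11) -> [11, 45, 25]
insert(18) -> [11, 18, 25, 45]
insert(21) -> [11, 18, 25, 45, 21]
extract_min()->11, [18, 21, 25, 45]

Final heap: [18, 21, 25, 45]


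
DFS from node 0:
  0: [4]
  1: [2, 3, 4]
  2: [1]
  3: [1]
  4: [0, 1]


Visit 0, push [4]
Visit 4, push [1]
Visit 1, push [3, 2]
Visit 2, push []
Visit 3, push []

DFS order: [0, 4, 1, 2, 3]


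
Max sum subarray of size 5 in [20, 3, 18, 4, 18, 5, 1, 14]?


[0:5]: 63
[1:6]: 48
[2:7]: 46
[3:8]: 42

Max: 63 at [0:5]


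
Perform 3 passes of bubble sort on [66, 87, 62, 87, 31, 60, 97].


Initial: [66, 87, 62, 87, 31, 60, 97]
Pass 1: [66, 62, 87, 31, 60, 87, 97] (3 swaps)
Pass 2: [62, 66, 31, 60, 87, 87, 97] (3 swaps)
Pass 3: [62, 31, 60, 66, 87, 87, 97] (2 swaps)

After 3 passes: [62, 31, 60, 66, 87, 87, 97]


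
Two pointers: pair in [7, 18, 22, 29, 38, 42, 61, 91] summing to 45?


lo=0(7)+hi=7(91)=98
lo=0(7)+hi=6(61)=68
lo=0(7)+hi=5(42)=49
lo=0(7)+hi=4(38)=45

Yes: 7+38=45


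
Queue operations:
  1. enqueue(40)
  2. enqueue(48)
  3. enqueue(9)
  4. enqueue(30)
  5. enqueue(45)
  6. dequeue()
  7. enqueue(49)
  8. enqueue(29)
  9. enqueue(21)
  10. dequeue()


enqueue(40) -> [40]
enqueue(48) -> [40, 48]
enqueue(9) -> [40, 48, 9]
enqueue(30) -> [40, 48, 9, 30]
enqueue(45) -> [40, 48, 9, 30, 45]
dequeue()->40, [48, 9, 30, 45]
enqueue(49) -> [48, 9, 30, 45, 49]
enqueue(29) -> [48, 9, 30, 45, 49, 29]
enqueue(21) -> [48, 9, 30, 45, 49, 29, 21]
dequeue()->48, [9, 30, 45, 49, 29, 21]

Final queue: [9, 30, 45, 49, 29, 21]


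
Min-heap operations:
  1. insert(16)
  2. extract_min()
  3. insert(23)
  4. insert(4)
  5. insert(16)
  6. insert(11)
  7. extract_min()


insert(16) -> [16]
extract_min()->16, []
insert(23) -> [23]
insert(4) -> [4, 23]
insert(16) -> [4, 23, 16]
insert(11) -> [4, 11, 16, 23]
extract_min()->4, [11, 23, 16]

Final heap: [11, 23, 16]


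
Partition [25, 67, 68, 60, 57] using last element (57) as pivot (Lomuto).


Pivot: 57
  25 <= 57: advance i (no swap)
Place pivot at 1: [25, 57, 68, 60, 67]

Partitioned: [25, 57, 68, 60, 67]


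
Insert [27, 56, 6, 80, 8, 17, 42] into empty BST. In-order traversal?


Insert 27: root
Insert 56: R from 27
Insert 6: L from 27
Insert 80: R from 27 -> R from 56
Insert 8: L from 27 -> R from 6
Insert 17: L from 27 -> R from 6 -> R from 8
Insert 42: R from 27 -> L from 56

In-order: [6, 8, 17, 27, 42, 56, 80]


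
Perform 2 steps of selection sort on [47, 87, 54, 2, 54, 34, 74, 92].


Initial: [47, 87, 54, 2, 54, 34, 74, 92]
Step 1: min=2 at 3
  Swap: [2, 87, 54, 47, 54, 34, 74, 92]
Step 2: min=34 at 5
  Swap: [2, 34, 54, 47, 54, 87, 74, 92]

After 2 steps: [2, 34, 54, 47, 54, 87, 74, 92]


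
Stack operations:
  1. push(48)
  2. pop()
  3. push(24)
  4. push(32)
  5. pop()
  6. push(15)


push(48) -> [48]
pop()->48, []
push(24) -> [24]
push(32) -> [24, 32]
pop()->32, [24]
push(15) -> [24, 15]

Final stack: [24, 15]


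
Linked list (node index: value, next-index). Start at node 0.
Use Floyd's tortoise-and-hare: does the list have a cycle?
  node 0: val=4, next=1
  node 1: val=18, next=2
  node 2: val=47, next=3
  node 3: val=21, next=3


Floyd's tortoise (slow, +1) and hare (fast, +2):
  init: slow=0, fast=0
  step 1: slow=1, fast=2
  step 2: slow=2, fast=3
  step 3: slow=3, fast=3
  slow == fast at node 3: cycle detected

Cycle: yes


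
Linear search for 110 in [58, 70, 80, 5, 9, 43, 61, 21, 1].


i=0: 58!=110
i=1: 70!=110
i=2: 80!=110
i=3: 5!=110
i=4: 9!=110
i=5: 43!=110
i=6: 61!=110
i=7: 21!=110
i=8: 1!=110

Not found, 9 comps


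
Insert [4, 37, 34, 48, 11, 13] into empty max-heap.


Insert 4: [4]
Insert 37: [37, 4]
Insert 34: [37, 4, 34]
Insert 48: [48, 37, 34, 4]
Insert 11: [48, 37, 34, 4, 11]
Insert 13: [48, 37, 34, 4, 11, 13]

Final heap: [48, 37, 34, 4, 11, 13]
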